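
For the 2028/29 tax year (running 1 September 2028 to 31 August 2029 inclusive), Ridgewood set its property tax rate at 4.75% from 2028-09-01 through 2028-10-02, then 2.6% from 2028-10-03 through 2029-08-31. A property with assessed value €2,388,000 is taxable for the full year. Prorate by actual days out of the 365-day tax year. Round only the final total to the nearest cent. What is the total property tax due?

€66,589.22

2028-09-01 to 2028-10-02: 32 days at 4.75% → €2,388,000 × 4.75% × 32/365 = €9,944.5479
2028-10-03 to 2029-08-31: 333 days at 2.6% → €2,388,000 × 2.6% × 333/365 = €56,644.6685
Total = €66,589.2164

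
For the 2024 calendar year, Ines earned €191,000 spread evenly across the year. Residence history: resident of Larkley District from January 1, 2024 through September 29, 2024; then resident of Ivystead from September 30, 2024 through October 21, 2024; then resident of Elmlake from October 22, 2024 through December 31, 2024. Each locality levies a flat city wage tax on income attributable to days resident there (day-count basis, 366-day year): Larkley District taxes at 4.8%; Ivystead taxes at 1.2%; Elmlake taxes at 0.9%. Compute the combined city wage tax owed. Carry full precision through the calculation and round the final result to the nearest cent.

Larkley District, January 1 – September 29, 2024: 273 days → €191,000 × 4.8% × 273/366 = €6,838.4262
Ivystead, September 30 – October 21, 2024: 22 days → €191,000 × 1.2% × 22/366 = €137.7705
Elmlake, October 22 – December 31, 2024: 71 days → €191,000 × 0.9% × 71/366 = €333.4672
Total = €7,309.6639

€7,309.66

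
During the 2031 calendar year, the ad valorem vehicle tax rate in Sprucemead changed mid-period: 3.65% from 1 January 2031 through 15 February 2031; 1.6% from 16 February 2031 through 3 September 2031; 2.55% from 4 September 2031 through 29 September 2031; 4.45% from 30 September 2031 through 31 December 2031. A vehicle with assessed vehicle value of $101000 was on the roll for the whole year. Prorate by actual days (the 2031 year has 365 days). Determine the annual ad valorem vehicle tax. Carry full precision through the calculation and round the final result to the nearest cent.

$2678.71

1 January – 15 February 2031: 46 days at 3.65% → $101000 × 3.65% × 46/365 = $464.6000
16 February – 3 September 2031: 200 days at 1.6% → $101000 × 1.6% × 200/365 = $885.4795
4 September – 29 September 2031: 26 days at 2.55% → $101000 × 2.55% × 26/365 = $183.4603
30 September – 31 December 2031: 93 days at 4.45% → $101000 × 4.45% × 93/365 = $1145.1740
Total = $2678.7137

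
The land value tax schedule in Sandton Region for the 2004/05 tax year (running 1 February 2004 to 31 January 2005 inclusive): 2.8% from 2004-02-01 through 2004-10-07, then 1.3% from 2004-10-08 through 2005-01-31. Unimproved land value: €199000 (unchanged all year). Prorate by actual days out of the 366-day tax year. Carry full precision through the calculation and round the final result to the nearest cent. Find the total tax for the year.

€4625.93

2004-02-01 to 2004-10-07: 250 days at 2.8% → €199000 × 2.8% × 250/366 = €3806.0109
2004-10-08 to 2005-01-31: 116 days at 1.3% → €199000 × 1.3% × 116/366 = €819.9235
Total = €4625.9344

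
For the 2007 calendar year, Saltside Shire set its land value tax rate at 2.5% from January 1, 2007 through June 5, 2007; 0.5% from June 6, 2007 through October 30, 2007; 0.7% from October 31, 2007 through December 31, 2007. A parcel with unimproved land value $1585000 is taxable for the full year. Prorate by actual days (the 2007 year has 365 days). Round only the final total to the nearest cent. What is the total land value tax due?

January 1 – June 5, 2007: 156 days at 2.5% → $1585000 × 2.5% × 156/365 = $16935.6164
June 6 – October 30, 2007: 147 days at 0.5% → $1585000 × 0.5% × 147/365 = $3191.7123
October 31 – December 31, 2007: 62 days at 0.7% → $1585000 × 0.7% × 62/365 = $1884.6301
Total = $22011.9589

$22011.96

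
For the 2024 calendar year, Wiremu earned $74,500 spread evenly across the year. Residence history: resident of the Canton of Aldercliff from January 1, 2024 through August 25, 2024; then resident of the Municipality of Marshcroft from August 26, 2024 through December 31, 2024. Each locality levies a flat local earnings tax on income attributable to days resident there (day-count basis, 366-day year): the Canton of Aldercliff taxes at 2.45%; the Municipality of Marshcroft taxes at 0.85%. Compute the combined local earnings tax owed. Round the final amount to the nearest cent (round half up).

The Canton of Aldercliff, January 1 – August 25, 2024: 238 days → $74,500 × 2.45% × 238/366 = $1,186.9112
The Municipality of Marshcroft, August 26 – December 31, 2024: 128 days → $74,500 × 0.85% × 128/366 = $221.4645
Total = $1,408.3757

$1,408.38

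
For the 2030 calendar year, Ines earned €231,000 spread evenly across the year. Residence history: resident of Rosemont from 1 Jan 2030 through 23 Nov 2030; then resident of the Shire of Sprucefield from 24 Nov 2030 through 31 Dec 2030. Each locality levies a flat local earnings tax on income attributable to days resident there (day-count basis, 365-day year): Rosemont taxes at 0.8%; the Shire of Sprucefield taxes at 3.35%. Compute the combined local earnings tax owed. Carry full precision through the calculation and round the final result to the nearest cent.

Rosemont, 1 Jan – 23 Nov 2030: 327 days → €231,000 × 0.8% × 327/365 = €1,655.6055
The Shire of Sprucefield, 24 Nov – 31 Dec 2030: 38 days → €231,000 × 3.35% × 38/365 = €805.6521
Total = €2,461.2575

€2,461.26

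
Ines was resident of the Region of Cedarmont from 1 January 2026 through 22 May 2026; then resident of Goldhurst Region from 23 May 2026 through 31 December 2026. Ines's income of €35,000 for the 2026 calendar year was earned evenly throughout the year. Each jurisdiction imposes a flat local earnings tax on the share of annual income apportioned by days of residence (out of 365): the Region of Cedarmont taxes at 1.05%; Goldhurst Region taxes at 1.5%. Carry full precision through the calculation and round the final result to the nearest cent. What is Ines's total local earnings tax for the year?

€463.73

The Region of Cedarmont, 1 January – 22 May 2026: 142 days → €35,000 × 1.05% × 142/365 = €142.9726
Goldhurst Region, 23 May – 31 December 2026: 223 days → €35,000 × 1.5% × 223/365 = €320.7534
Total = €463.7260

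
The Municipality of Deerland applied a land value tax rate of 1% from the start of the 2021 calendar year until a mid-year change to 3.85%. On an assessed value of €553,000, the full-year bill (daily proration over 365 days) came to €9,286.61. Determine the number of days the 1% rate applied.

Let d = days at the first rate; then 365 − d days at the second rate.
€553,000 × [1%·d + 3.85%·(365−d)] / 365 = €9,286.61
Solving gives d = 278, so the new rate took effect on October 6, 2021.

278 days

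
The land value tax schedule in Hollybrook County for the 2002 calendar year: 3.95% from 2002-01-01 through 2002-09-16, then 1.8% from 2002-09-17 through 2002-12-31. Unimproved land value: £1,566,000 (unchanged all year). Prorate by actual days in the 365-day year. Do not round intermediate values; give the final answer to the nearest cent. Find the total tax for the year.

2002-01-01 to 2002-09-16: 259 days at 3.95% → £1,566,000 × 3.95% × 259/365 = £43,893.0493
2002-09-17 to 2002-12-31: 106 days at 1.8% → £1,566,000 × 1.8% × 106/365 = £8,186.1041
Total = £52,079.1534

£52,079.15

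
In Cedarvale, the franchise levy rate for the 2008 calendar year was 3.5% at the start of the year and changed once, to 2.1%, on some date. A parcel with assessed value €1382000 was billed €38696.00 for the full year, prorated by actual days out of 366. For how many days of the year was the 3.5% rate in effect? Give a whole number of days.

183 days

Let d = days at the first rate; then 366 − d days at the second rate.
€1382000 × [3.5%·d + 2.1%·(366−d)] / 366 = €38696.00
Solving gives d = 183, so the new rate took effect on 2 Jul 2008.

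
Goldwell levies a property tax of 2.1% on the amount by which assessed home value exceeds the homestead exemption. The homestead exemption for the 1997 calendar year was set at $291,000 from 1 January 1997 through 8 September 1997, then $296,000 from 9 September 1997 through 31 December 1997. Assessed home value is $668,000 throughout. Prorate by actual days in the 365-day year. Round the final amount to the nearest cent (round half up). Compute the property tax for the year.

$7,884.21

1 January – 8 September 1997: 251 days, exemption $291,000 → ($668,000 − $291,000) × 2.1% × 251/365 = $5,444.2932
9 September – 31 December 1997: 114 days, exemption $296,000 → ($668,000 − $296,000) × 2.1% × 114/365 = $2,439.9123
Total = $7,884.2055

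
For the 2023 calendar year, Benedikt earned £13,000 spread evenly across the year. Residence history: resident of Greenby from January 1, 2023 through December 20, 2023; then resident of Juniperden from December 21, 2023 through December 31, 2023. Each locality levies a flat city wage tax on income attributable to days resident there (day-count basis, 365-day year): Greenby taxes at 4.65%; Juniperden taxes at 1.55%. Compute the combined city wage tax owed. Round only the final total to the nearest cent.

£592.35

Greenby, January 1 – December 20, 2023: 354 days → £13,000 × 4.65% × 354/365 = £586.2822
Juniperden, December 21 – December 31, 2023: 11 days → £13,000 × 1.55% × 11/365 = £6.0726
Total = £592.3548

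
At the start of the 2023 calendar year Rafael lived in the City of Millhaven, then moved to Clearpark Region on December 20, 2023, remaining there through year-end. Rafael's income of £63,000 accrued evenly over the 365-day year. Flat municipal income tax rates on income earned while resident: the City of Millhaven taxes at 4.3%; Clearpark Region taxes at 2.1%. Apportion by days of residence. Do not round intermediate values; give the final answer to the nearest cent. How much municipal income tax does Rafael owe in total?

£2,663.43

The City of Millhaven, January 1 – December 19, 2023: 353 days → £63,000 × 4.3% × 353/365 = £2,619.9370
Clearpark Region, December 20 – December 31, 2023: 12 days → £63,000 × 2.1% × 12/365 = £43.4959
Total = £2,663.4329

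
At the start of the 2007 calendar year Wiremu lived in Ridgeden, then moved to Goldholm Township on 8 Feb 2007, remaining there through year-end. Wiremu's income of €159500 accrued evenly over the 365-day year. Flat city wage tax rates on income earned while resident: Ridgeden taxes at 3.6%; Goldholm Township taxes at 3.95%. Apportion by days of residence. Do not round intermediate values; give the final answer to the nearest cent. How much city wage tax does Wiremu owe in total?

Ridgeden, 1 Jan – 7 Feb 2007: 38 days → €159500 × 3.6% × 38/365 = €597.7973
Goldholm Township, 8 Feb – 31 Dec 2007: 327 days → €159500 × 3.95% × 327/365 = €5644.3336
Total = €6242.1308

€6242.13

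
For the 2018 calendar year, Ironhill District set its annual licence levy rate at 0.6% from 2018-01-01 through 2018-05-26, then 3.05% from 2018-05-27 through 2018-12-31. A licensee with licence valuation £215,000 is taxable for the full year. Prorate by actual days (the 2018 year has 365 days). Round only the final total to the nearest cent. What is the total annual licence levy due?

£4,450.50

2018-01-01 to 2018-05-26: 146 days at 0.6% → £215,000 × 0.6% × 146/365 = £516.0000
2018-05-27 to 2018-12-31: 219 days at 3.05% → £215,000 × 3.05% × 219/365 = £3,934.5000
Total = £4,450.5000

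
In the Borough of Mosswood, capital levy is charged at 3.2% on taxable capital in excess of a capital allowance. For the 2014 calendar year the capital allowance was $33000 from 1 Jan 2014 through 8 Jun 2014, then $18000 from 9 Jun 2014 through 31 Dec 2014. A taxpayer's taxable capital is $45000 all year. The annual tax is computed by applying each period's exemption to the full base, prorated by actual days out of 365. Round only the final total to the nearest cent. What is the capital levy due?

$654.90

1 Jan – 8 Jun 2014: 159 days, exemption $33000 → ($45000 − $33000) × 3.2% × 159/365 = $167.2767
9 Jun – 31 Dec 2014: 206 days, exemption $18000 → ($45000 − $18000) × 3.2% × 206/365 = $487.6274
Total = $654.9041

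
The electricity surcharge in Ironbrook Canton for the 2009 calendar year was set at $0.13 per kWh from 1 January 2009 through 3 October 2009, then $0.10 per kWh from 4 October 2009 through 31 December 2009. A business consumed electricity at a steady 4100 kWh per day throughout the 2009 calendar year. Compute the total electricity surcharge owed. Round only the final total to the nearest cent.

$183,598.00

1 January – 3 October 2009: 276 days × 4100 kWh/day = 1,131,600 kWh at $0.13/kWh → $147,108.00
4 October – 31 December 2009: 89 days × 4100 kWh/day = 364,900 kWh at $0.10/kWh → $36,490.00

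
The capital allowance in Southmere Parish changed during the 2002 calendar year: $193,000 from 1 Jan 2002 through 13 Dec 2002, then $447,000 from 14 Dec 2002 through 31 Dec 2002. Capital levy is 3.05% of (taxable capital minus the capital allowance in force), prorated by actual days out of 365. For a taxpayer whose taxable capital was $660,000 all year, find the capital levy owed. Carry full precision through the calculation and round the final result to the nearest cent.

1 Jan – 13 Dec 2002: 347 days, exemption $193,000 → ($660,000 − $193,000) × 3.05% × 347/365 = $13,541.0808
14 Dec – 31 Dec 2002: 18 days, exemption $447,000 → ($660,000 − $447,000) × 3.05% × 18/365 = $320.3753
Total = $13,861.4562

$13,861.46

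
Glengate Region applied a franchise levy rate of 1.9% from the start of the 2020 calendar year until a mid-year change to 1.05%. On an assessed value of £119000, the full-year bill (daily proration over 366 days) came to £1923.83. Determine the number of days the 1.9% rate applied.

244 days

Let d = days at the first rate; then 366 − d days at the second rate.
£119000 × [1.9%·d + 1.05%·(366−d)] / 366 = £1923.83
Solving gives d = 244, so the new rate took effect on 1 September 2020.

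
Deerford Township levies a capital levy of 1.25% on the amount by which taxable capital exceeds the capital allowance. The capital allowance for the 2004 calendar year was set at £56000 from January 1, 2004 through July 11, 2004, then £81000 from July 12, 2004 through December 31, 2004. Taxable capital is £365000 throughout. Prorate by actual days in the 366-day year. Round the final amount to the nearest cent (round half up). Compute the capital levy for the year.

£3714.79

January 1 – July 11, 2004: 193 days, exemption £56000 → (£365000 − £56000) × 1.25% × 193/366 = £2036.7828
July 12 – December 31, 2004: 173 days, exemption £81000 → (£365000 − £81000) × 1.25% × 173/366 = £1678.0055
Total = £3714.7883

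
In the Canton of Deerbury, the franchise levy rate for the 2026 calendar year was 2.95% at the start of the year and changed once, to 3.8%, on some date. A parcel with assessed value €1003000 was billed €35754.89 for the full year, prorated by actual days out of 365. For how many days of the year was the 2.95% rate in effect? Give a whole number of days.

101 days

Let d = days at the first rate; then 365 − d days at the second rate.
€1003000 × [2.95%·d + 3.8%·(365−d)] / 365 = €35754.89
Solving gives d = 101, so the new rate took effect on 12 Apr 2026.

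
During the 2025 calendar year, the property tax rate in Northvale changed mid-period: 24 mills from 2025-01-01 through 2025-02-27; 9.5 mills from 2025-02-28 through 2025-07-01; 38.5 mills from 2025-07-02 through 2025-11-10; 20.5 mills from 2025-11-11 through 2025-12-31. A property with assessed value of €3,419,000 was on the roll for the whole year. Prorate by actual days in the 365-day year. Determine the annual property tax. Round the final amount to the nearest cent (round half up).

2025-01-01 to 2025-02-27: 58 days at 24 mills → €3,419,000 × 2.4% × 58/365 = €13,039.0356
2025-02-28 to 2025-07-01: 124 days at 9.5 mills → €3,419,000 × 0.95% × 124/365 = €11,034.4712
2025-07-02 to 2025-11-10: 132 days at 38.5 mills → €3,419,000 × 3.85% × 132/365 = €47,603.7205
2025-11-11 to 2025-12-31: 51 days at 20.5 mills → €3,419,000 × 2.05% × 51/365 = €9,793.3274
Total = €81,470.5548

€81,470.55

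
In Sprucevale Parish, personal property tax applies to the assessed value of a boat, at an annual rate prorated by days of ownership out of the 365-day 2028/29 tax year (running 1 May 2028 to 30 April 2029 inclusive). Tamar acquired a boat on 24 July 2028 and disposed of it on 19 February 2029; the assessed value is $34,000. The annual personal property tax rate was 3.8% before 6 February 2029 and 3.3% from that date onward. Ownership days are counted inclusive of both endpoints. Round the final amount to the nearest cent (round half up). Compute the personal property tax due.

24 July 2028 – 5 February 2029: 197 days at 3.8% → $34,000 × 3.8% × 197/365 = $697.3260
6 February – 19 February 2029: 14 days at 3.3% → $34,000 × 3.3% × 14/365 = $43.0356
Total = $740.3616

$740.36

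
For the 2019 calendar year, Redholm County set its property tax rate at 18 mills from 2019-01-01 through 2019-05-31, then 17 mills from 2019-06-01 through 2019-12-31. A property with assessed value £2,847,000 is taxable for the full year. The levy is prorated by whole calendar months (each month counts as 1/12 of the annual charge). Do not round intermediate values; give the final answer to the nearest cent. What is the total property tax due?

£49,585.25

2019-01-01 to 2019-05-31: 5 months at 18 mills → £2,847,000 × 1.8% × 5/12 = £21,352.5000
2019-06-01 to 2019-12-31: 7 months at 17 mills → £2,847,000 × 1.7% × 7/12 = £28,232.7500
Total = £49,585.2500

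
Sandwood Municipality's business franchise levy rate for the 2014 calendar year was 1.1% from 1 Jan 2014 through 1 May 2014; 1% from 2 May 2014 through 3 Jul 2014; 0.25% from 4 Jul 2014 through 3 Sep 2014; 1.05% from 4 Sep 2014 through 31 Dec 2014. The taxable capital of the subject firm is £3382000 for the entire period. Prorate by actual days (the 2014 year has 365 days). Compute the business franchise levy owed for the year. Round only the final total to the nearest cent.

1 Jan – 1 May 2014: 121 days at 1.1% → £3382000 × 1.1% × 121/365 = £12332.7178
2 May – 3 Jul 2014: 63 days at 1% → £3382000 × 1% × 63/365 = £5837.4247
4 Jul – 3 Sep 2014: 62 days at 0.25% → £3382000 × 0.25% × 62/365 = £1436.1918
4 Sep – 31 Dec 2014: 119 days at 1.05% → £3382000 × 1.05% × 119/365 = £11577.5589
Total = £31183.8932

£31183.89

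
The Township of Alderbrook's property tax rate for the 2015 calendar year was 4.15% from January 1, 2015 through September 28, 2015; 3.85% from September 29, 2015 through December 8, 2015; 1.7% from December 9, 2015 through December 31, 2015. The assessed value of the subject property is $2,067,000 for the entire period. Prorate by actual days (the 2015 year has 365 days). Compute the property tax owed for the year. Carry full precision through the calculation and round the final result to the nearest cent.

January 1 – September 28, 2015: 271 days at 4.15% → $2,067,000 × 4.15% × 271/365 = $63,689.0836
September 29 – December 8, 2015: 71 days at 3.85% → $2,067,000 × 3.85% × 71/365 = $15,479.8479
December 9 – December 31, 2015: 23 days at 1.7% → $2,067,000 × 1.7% × 23/365 = $2,214.2384
Total = $81,383.1699

$81,383.17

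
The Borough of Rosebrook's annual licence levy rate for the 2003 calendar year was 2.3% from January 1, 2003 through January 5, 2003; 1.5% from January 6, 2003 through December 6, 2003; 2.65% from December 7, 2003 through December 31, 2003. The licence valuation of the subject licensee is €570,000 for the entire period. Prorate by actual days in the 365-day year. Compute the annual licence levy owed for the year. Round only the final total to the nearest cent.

€9,061.44

January 1 – January 5, 2003: 5 days at 2.3% → €570,000 × 2.3% × 5/365 = €179.5890
January 6 – December 6, 2003: 335 days at 1.5% → €570,000 × 1.5% × 335/365 = €7,847.2603
December 7 – December 31, 2003: 25 days at 2.65% → €570,000 × 2.65% × 25/365 = €1,034.5890
Total = €9,061.4384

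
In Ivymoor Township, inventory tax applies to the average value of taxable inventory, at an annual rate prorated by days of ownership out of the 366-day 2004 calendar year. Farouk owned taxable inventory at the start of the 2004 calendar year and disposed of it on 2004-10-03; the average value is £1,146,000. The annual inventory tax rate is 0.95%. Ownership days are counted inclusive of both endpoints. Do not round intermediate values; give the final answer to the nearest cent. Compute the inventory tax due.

£8,239.61

Days held (2004-01-01 to 2004-10-03): 277 out of 366
Tax = £1,146,000 × 0.95% × 277/366 = £8,239.6148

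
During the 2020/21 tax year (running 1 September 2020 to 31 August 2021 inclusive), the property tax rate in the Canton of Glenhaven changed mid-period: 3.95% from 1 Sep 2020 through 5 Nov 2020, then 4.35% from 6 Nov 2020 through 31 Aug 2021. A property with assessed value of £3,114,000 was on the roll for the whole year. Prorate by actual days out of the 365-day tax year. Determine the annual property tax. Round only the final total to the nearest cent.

1 Sep – 5 Nov 2020: 66 days at 3.95% → £3,114,000 × 3.95% × 66/365 = £22,241.6384
6 Nov 2020 – 31 Aug 2021: 299 days at 4.35% → £3,114,000 × 4.35% × 299/365 = £110,965.0438
Total = £133,206.6822

£133,206.68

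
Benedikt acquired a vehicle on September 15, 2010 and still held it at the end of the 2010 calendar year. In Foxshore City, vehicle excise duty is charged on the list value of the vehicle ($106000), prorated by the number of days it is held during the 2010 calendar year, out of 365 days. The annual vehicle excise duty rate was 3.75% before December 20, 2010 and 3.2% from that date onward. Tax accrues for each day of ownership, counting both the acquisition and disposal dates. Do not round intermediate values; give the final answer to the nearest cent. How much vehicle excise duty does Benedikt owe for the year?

September 15 – December 19, 2010: 96 days at 3.75% → $106000 × 3.75% × 96/365 = $1045.4795
December 20 – December 31, 2010: 12 days at 3.2% → $106000 × 3.2% × 12/365 = $111.5178
Total = $1156.9973

$1157.00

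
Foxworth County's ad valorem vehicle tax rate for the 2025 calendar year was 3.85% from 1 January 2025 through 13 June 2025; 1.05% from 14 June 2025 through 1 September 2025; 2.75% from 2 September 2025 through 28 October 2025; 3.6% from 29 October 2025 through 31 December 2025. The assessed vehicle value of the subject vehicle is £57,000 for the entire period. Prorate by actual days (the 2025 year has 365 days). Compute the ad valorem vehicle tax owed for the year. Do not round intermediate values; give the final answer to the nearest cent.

1 January – 13 June 2025: 164 days at 3.85% → £57,000 × 3.85% × 164/365 = £986.0219
14 June – 1 September 2025: 80 days at 1.05% → £57,000 × 1.05% × 80/365 = £131.1781
2 September – 28 October 2025: 57 days at 2.75% → £57,000 × 2.75% × 57/365 = £244.7877
29 October – 31 December 2025: 64 days at 3.6% → £57,000 × 3.6% × 64/365 = £359.8027
Total = £1,721.7904

£1,721.79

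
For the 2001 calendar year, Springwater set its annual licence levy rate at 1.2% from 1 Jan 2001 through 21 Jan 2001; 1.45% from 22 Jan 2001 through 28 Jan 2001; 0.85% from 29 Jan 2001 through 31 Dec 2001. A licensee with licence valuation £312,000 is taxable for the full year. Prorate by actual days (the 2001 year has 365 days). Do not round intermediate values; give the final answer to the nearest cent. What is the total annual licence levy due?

£2,750.73

1 Jan – 21 Jan 2001: 21 days at 1.2% → £312,000 × 1.2% × 21/365 = £215.4082
22 Jan – 28 Jan 2001: 7 days at 1.45% → £312,000 × 1.45% × 7/365 = £86.7616
29 Jan – 31 Dec 2001: 337 days at 0.85% → £312,000 × 0.85% × 337/365 = £2,448.5589
Total = £2,750.7288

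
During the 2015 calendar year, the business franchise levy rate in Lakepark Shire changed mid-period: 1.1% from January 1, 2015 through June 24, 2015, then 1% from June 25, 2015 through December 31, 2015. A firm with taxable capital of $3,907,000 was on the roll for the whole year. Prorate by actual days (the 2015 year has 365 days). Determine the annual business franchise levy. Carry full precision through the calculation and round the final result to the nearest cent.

$40,943.22

January 1 – June 24, 2015: 175 days at 1.1% → $3,907,000 × 1.1% × 175/365 = $20,605.4110
June 25 – December 31, 2015: 190 days at 1% → $3,907,000 × 1% × 190/365 = $20,337.8082
Total = $40,943.2192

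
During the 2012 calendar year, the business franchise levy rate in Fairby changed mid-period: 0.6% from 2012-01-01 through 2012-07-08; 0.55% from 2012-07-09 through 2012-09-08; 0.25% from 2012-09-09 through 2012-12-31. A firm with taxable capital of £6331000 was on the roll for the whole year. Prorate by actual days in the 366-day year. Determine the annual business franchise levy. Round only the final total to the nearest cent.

£30547.94

2012-01-01 to 2012-07-08: 190 days at 0.6% → £6331000 × 0.6% × 190/366 = £19719.5082
2012-07-09 to 2012-09-08: 62 days at 0.55% → £6331000 × 0.55% × 62/366 = £5898.5546
2012-09-09 to 2012-12-31: 114 days at 0.25% → £6331000 × 0.25% × 114/366 = £4929.8770
Total = £30547.9399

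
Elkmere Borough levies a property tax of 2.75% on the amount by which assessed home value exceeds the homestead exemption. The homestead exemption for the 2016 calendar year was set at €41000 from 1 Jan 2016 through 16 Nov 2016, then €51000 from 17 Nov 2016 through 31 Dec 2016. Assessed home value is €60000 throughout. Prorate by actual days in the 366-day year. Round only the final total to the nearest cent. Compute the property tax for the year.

€488.69

1 Jan – 16 Nov 2016: 321 days, exemption €41000 → (€60000 − €41000) × 2.75% × 321/366 = €458.2582
17 Nov – 31 Dec 2016: 45 days, exemption €51000 → (€60000 − €51000) × 2.75% × 45/366 = €30.4303
Total = €488.6885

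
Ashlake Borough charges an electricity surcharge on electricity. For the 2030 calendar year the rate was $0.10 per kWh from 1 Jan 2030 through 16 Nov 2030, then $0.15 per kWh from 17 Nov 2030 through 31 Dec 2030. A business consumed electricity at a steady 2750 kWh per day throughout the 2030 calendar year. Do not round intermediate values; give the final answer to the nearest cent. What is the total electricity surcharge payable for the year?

1 Jan – 16 Nov 2030: 320 days × 2750 kWh/day = 880,000 kWh at $0.10/kWh → $88,000.00
17 Nov – 31 Dec 2030: 45 days × 2750 kWh/day = 123,750 kWh at $0.15/kWh → $18,562.50

$106,562.50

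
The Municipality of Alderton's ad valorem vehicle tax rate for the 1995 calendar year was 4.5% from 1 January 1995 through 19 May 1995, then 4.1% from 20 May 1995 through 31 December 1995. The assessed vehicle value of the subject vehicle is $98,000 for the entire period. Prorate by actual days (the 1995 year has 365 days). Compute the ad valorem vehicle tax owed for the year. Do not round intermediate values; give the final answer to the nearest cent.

$4,167.28

1 January – 19 May 1995: 139 days at 4.5% → $98,000 × 4.5% × 139/365 = $1,679.4247
20 May – 31 December 1995: 226 days at 4.1% → $98,000 × 4.1% × 226/365 = $2,487.8575
Total = $4,167.2822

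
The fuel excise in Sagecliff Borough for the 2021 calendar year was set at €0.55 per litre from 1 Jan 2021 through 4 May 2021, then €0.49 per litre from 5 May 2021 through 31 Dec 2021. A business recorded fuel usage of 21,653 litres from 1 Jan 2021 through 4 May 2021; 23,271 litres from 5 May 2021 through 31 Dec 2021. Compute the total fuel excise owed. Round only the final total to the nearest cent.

€23311.94

1 Jan – 4 May 2021: 21,653 litres at €0.55/litre → €11909.15
5 May – 31 Dec 2021: 23,271 litres at €0.49/litre → €11402.79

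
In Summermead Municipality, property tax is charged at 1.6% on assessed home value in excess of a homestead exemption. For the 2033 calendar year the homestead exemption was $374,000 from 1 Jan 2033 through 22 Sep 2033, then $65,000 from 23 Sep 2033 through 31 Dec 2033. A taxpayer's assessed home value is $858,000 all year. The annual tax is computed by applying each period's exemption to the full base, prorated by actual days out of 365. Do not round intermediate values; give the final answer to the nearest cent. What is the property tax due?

1 Jan – 22 Sep 2033: 265 days, exemption $374,000 → ($858,000 − $374,000) × 1.6% × 265/365 = $5,622.3562
23 Sep – 31 Dec 2033: 100 days, exemption $65,000 → ($858,000 − $65,000) × 1.6% × 100/365 = $3,476.1644
Total = $9,098.5205

$9,098.52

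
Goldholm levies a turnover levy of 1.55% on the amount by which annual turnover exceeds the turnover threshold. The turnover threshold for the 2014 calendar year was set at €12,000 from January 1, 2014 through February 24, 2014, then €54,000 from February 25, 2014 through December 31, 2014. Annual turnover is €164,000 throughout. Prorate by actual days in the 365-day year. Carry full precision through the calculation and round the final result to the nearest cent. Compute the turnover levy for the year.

€1,803.10

January 1 – February 24, 2014: 55 days, exemption €12,000 → (€164,000 − €12,000) × 1.55% × 55/365 = €355.0137
February 25 – December 31, 2014: 310 days, exemption €54,000 → (€164,000 − €54,000) × 1.55% × 310/365 = €1,448.0822
Total = €1,803.0959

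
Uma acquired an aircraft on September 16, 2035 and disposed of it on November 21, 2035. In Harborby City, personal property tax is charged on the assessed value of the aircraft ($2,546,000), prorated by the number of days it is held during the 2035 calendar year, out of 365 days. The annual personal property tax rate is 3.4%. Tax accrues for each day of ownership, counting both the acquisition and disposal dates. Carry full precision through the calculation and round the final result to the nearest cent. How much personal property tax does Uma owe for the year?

Days held (September 16 – November 21, 2035): 67 out of 365
Tax = $2,546,000 × 3.4% × 67/365 = $15,889.8301

$15,889.83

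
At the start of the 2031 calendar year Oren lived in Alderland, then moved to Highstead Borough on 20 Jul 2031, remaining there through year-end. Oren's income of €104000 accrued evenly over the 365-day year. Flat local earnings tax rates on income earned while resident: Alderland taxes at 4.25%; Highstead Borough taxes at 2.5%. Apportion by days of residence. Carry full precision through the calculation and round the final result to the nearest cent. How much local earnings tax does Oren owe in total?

Alderland, 1 Jan – 19 Jul 2031: 200 days → €104000 × 4.25% × 200/365 = €2421.9178
Highstead Borough, 20 Jul – 31 Dec 2031: 165 days → €104000 × 2.5% × 165/365 = €1175.3425
Total = €3597.2603

€3597.26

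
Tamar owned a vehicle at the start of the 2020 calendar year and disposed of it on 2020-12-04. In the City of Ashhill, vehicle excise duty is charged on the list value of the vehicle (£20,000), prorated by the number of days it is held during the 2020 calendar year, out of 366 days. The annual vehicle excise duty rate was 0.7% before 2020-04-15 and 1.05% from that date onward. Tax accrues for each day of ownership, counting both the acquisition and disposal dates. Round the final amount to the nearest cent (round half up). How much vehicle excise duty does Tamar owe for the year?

£174.43

2020-01-01 to 2020-04-14: 105 days at 0.7% → £20,000 × 0.7% × 105/366 = £40.1639
2020-04-15 to 2020-12-04: 234 days at 1.05% → £20,000 × 1.05% × 234/366 = £134.2623
Total = £174.4262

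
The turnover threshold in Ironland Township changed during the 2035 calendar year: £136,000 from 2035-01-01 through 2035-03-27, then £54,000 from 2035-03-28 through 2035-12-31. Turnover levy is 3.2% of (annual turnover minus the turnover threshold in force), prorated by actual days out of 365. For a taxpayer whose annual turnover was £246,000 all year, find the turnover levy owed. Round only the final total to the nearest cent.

£5,525.74

2035-01-01 to 2035-03-27: 86 days, exemption £136,000 → (£246,000 − £136,000) × 3.2% × 86/365 = £829.3699
2035-03-28 to 2035-12-31: 279 days, exemption £54,000 → (£246,000 − £54,000) × 3.2% × 279/365 = £4,696.3726
Total = £5,525.7425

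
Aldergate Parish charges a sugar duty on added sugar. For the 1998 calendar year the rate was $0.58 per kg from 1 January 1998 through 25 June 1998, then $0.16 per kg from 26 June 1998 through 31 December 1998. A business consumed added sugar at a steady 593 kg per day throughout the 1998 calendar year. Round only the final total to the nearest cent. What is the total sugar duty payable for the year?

$78,465.76

1 January – 25 June 1998: 176 days × 593 kg/day = 104,368 kg at $0.58/kg → $60,533.44
26 June – 31 December 1998: 189 days × 593 kg/day = 112,077 kg at $0.16/kg → $17,932.32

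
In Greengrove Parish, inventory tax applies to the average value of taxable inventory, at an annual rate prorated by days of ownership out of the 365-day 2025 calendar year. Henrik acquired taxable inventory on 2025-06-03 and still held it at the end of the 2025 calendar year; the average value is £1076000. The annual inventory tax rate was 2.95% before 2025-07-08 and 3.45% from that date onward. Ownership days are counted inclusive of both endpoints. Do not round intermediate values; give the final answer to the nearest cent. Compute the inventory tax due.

£21045.38

2025-06-03 to 2025-07-07: 35 days at 2.95% → £1076000 × 2.95% × 35/365 = £3043.7534
2025-07-08 to 2025-12-31: 177 days at 3.45% → £1076000 × 3.45% × 177/365 = £18001.6274
Total = £21045.3808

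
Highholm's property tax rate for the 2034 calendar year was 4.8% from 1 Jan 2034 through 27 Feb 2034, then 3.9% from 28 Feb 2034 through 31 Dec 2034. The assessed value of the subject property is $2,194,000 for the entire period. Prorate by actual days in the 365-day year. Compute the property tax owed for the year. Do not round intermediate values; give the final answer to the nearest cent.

1 Jan – 27 Feb 2034: 58 days at 4.8% → $2,194,000 × 4.8% × 58/365 = $16,734.5096
28 Feb – 31 Dec 2034: 307 days at 3.9% → $2,194,000 × 3.9% × 307/365 = $71,969.2110
Total = $88,703.7205

$88,703.72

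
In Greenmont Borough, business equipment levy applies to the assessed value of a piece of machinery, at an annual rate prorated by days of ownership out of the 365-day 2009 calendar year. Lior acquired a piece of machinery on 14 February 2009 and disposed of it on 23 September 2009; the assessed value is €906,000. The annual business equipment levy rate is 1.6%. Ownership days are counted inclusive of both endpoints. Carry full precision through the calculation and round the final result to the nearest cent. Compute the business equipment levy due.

Days held (14 February – 23 September 2009): 222 out of 365
Tax = €906,000 × 1.6% × 222/365 = €8,816.7452

€8,816.75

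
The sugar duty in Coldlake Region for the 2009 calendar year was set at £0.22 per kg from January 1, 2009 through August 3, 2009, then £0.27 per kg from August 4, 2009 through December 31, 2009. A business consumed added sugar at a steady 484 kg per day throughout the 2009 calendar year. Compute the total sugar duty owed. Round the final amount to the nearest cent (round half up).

£42,495.20

January 1 – August 3, 2009: 215 days × 484 kg/day = 104,060 kg at £0.22/kg → £22,893.20
August 4 – December 31, 2009: 150 days × 484 kg/day = 72,600 kg at £0.27/kg → £19,602.00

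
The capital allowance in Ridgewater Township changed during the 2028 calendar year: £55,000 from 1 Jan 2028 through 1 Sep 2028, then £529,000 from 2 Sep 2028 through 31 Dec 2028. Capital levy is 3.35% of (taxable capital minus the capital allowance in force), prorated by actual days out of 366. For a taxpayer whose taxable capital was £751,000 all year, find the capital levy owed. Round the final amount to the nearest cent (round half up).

£18,066.39

1 Jan – 1 Sep 2028: 245 days, exemption £55,000 → (£751,000 − £55,000) × 3.35% × 245/366 = £15,607.7049
2 Sep – 31 Dec 2028: 121 days, exemption £529,000 → (£751,000 − £529,000) × 3.35% × 121/366 = £2,458.6803
Total = £18,066.3852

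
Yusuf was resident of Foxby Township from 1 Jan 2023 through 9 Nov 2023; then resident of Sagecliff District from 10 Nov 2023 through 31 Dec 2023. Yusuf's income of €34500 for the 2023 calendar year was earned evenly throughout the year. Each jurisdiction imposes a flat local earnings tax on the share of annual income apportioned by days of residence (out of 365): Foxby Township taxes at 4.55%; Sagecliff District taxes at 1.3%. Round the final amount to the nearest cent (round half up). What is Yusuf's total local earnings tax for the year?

€1410.01

Foxby Township, 1 Jan – 9 Nov 2023: 313 days → €34500 × 4.55% × 313/365 = €1346.1144
Sagecliff District, 10 Nov – 31 Dec 2023: 52 days → €34500 × 1.3% × 52/365 = €63.8959
Total = €1410.0103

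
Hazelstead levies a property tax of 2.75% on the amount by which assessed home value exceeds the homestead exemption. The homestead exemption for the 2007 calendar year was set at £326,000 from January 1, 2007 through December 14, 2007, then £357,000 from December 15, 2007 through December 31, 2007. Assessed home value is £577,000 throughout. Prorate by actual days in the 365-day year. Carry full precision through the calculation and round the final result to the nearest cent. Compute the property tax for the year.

£6,862.79

January 1 – December 14, 2007: 348 days, exemption £326,000 → (£577,000 − £326,000) × 2.75% × 348/365 = £6,581.0137
December 15 – December 31, 2007: 17 days, exemption £357,000 → (£577,000 − £357,000) × 2.75% × 17/365 = £281.7808
Total = £6,862.7945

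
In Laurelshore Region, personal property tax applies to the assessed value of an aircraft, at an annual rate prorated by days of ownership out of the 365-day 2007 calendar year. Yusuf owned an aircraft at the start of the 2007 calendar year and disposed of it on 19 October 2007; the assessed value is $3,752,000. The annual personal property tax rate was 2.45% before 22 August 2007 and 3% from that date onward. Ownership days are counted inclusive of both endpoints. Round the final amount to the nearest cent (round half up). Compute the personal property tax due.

1 January – 21 August 2007: 233 days at 2.45% → $3,752,000 × 2.45% × 233/365 = $58,680.2521
22 August – 19 October 2007: 59 days at 3% → $3,752,000 × 3% × 59/365 = $18,194.6301
Total = $76,874.8822

$76,874.88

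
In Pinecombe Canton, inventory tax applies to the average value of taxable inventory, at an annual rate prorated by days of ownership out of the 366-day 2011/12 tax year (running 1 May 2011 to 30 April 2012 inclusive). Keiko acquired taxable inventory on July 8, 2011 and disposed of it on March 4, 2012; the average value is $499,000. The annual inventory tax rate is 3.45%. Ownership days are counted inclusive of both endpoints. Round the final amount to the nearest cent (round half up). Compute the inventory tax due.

$11,335.89

Days held (July 8, 2011 – March 4, 2012): 241 out of 366
Tax = $499,000 × 3.45% × 241/366 = $11,335.8893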